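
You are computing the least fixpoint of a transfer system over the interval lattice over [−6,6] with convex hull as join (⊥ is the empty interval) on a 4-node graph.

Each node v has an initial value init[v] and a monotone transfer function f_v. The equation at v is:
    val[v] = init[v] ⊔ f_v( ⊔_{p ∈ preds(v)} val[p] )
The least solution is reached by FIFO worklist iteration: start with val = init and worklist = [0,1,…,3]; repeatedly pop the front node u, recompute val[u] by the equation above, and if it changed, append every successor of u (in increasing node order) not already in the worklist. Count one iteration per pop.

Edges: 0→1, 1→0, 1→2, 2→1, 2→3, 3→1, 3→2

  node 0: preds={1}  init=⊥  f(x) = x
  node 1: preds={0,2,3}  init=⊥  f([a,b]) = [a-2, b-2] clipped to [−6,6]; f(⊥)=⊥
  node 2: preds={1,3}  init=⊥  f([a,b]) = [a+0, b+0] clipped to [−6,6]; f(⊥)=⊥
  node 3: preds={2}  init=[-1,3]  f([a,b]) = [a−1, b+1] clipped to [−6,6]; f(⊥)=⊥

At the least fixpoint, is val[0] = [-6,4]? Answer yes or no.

yes

Trace (20 dequeues):
  [1] u=0 | in ⊥ | out ⊥ | ==
  [2] u=1 | in [-1,3] | out [-3,1] | prev ⊥ | push {0}
  [3] u=2 | in [-3,3] | out [-3,3] | prev ⊥ | push {1}
  [4] u=3 | in [-3,3] | out [-4,4] | prev [-1,3] | push {2}
  [5] u=0 | in [-3,1] | out [-3,1] | prev ⊥ | push {}
  [6] u=1 | in [-4,4] | out [-6,2] | prev [-3,1] | push {0}
  [7] u=2 | in [-6,4] | out [-6,4] | prev [-3,3] | push {1,3}
  [8] u=0 | in [-6,2] | out [-6,2] | prev [-3,1] | push {}
  [9] u=1 | in [-6,4] | out [-6,2] | ==
  [10] u=3 | in [-6,4] | out [-6,5] | prev [-4,4] | push {1,2}
  [11] u=1 | in [-6,5] | out [-6,3] | prev [-6,2] | push {0}
  [12] u=2 | in [-6,5] | out [-6,5] | prev [-6,4] | push {1,3}
  [13] u=0 | in [-6,3] | out [-6,3] | prev [-6,2] | push {}
  [14] u=1 | in [-6,5] | out [-6,3] | ==
  [15] u=3 | in [-6,5] | out [-6,6] | prev [-6,5] | push {1,2}
  [16] u=1 | in [-6,6] | out [-6,4] | prev [-6,3] | push {0}
  [17] u=2 | in [-6,6] | out [-6,6] | prev [-6,5] | push {1,3}
  [18] u=0 | in [-6,4] | out [-6,4] | prev [-6,3] | push {}
  [19] u=1 | in [-6,6] | out [-6,4] | ==
  [20] u=3 | in [-6,6] | out [-6,6] | ==

Converged values:
  [0] [-6,4]
  [1] [-6,4]
  [2] [-6,6]
  [3] [-6,6]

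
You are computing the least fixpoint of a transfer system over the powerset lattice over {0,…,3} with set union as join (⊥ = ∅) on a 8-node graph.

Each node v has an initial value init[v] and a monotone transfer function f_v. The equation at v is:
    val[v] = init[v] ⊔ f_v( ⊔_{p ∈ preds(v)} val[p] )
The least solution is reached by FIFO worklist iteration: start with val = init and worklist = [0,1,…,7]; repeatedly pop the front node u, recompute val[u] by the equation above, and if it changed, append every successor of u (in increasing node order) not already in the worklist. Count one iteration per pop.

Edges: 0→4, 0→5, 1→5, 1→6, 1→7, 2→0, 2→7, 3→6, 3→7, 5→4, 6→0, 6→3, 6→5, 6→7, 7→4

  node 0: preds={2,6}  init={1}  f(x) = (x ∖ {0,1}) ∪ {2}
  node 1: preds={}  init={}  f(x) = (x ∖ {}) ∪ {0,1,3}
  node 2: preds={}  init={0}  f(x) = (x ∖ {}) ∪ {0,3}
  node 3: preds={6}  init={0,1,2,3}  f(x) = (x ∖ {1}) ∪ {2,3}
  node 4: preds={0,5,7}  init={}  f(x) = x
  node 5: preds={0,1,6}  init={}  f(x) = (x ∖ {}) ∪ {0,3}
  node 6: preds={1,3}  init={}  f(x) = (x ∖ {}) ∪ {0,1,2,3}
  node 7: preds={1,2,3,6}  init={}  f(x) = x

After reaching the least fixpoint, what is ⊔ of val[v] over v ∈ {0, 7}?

{0,1,2,3}

Worklist (12 pops):
  #1 pop 0: in={0} → {1,2} (was {1}); enqueue []
  #2 pop 1: in={} → {0,1,3} (was {}); enqueue []
  #3 pop 2: in={} → {0,3} (was {0}); enqueue [0]
  #4 pop 3: in={} → {0,1,2,3} (no change)
  #5 pop 4: in={1,2} → {1,2} (was {}); enqueue []
  #6 pop 5: in={0,1,2,3} → {0,1,2,3} (was {}); enqueue [4]
  #7 pop 6: in={0,1,2,3} → {0,1,2,3} (was {}); enqueue [3,5]
  #8 pop 7: in={0,1,2,3} → {0,1,2,3} (was {}); enqueue []
  #9 pop 0: in={0,1,2,3} → {1,2,3} (was {1,2}); enqueue []
  #10 pop 4: in={0,1,2,3} → {0,1,2,3} (was {1,2}); enqueue []
  #11 pop 3: in={0,1,2,3} → {0,1,2,3} (no change)
  #12 pop 5: in={0,1,2,3} → {0,1,2,3} (no change)

Fixpoint:
  val[0] = {1,2,3}
  val[1] = {0,1,3}
  val[2] = {0,3}
  val[3] = {0,1,2,3}
  val[4] = {0,1,2,3}
  val[5] = {0,1,2,3}
  val[6] = {0,1,2,3}
  val[7] = {0,1,2,3}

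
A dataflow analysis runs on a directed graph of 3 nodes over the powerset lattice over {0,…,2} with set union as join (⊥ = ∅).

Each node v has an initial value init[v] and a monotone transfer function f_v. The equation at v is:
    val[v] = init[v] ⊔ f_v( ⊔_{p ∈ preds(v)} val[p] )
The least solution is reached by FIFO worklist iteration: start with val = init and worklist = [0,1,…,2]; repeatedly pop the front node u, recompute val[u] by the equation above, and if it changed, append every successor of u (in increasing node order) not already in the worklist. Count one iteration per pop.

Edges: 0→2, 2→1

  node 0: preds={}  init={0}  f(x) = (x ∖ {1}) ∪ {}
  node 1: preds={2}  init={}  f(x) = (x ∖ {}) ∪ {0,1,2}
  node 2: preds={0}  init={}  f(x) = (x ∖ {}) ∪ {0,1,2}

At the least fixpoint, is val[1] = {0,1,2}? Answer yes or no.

yes

Worklist (4 pops):
  #1 pop 0: in={} → {0} (no change)
  #2 pop 1: in={} → {0,1,2} (was {}); enqueue []
  #3 pop 2: in={0} → {0,1,2} (was {}); enqueue [1]
  #4 pop 1: in={0,1,2} → {0,1,2} (no change)

Fixpoint:
  val[0] = {0}
  val[1] = {0,1,2}
  val[2] = {0,1,2}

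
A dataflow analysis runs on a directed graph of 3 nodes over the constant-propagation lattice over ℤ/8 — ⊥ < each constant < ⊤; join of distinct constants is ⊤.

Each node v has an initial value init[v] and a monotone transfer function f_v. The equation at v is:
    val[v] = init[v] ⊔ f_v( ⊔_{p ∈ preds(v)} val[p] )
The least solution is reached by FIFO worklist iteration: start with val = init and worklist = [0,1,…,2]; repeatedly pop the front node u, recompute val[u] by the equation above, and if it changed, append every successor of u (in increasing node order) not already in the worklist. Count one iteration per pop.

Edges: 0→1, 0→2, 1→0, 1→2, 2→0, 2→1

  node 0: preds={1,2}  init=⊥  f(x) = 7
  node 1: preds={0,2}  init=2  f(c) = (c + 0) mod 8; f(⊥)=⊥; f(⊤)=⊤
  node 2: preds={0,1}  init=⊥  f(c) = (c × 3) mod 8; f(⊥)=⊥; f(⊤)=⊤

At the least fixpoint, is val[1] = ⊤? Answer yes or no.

Iteration log — 5 steps:
  step 1. node 0  ⊔preds=2  new=7  old=⊥  +wl: 
  step 2. node 1  ⊔preds=7  new=⊤  old=2  +wl: 0
  step 3. node 2  ⊔preds=⊤  new=⊤  old=⊥  +wl: 1
  step 4. node 0  ⊔preds=⊤  new=7  stable
  step 5. node 1  ⊔preds=⊤  new=⊤  stable

Least fixpoint reached:
  node 0: 7
  node 1: ⊤
  node 2: ⊤

yes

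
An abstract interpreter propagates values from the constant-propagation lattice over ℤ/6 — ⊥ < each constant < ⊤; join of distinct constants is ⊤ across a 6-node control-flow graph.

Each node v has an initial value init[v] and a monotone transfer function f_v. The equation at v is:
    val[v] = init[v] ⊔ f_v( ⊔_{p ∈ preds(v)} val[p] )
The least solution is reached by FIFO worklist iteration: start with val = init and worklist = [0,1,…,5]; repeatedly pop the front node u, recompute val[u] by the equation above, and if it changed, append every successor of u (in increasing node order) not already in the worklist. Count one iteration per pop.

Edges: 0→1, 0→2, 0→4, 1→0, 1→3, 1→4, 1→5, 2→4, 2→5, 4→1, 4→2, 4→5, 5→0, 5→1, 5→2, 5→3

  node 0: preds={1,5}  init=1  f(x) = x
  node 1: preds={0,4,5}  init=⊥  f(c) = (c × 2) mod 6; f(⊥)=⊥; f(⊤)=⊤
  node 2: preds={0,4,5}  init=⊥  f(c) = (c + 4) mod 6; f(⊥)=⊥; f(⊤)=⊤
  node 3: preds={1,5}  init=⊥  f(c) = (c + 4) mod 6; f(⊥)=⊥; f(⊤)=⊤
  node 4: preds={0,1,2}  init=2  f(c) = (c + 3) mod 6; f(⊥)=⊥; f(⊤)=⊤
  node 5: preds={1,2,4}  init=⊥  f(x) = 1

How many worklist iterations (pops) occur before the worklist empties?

Trace (11 dequeues):
  [1] u=0 | in ⊥ | out 1 | ==
  [2] u=1 | in ⊤ | out ⊤ | prev ⊥ | push {0}
  [3] u=2 | in ⊤ | out ⊤ | prev ⊥ | push {}
  [4] u=3 | in ⊤ | out ⊤ | prev ⊥ | push {}
  [5] u=4 | in ⊤ | out ⊤ | prev 2 | push {1,2}
  [6] u=5 | in ⊤ | out 1 | prev ⊥ | push {3}
  [7] u=0 | in ⊤ | out ⊤ | prev 1 | push {4}
  [8] u=1 | in ⊤ | out ⊤ | ==
  [9] u=2 | in ⊤ | out ⊤ | ==
  [10] u=3 | in ⊤ | out ⊤ | ==
  [11] u=4 | in ⊤ | out ⊤ | ==

Converged values:
  [0] ⊤
  [1] ⊤
  [2] ⊤
  [3] ⊤
  [4] ⊤
  [5] 1

11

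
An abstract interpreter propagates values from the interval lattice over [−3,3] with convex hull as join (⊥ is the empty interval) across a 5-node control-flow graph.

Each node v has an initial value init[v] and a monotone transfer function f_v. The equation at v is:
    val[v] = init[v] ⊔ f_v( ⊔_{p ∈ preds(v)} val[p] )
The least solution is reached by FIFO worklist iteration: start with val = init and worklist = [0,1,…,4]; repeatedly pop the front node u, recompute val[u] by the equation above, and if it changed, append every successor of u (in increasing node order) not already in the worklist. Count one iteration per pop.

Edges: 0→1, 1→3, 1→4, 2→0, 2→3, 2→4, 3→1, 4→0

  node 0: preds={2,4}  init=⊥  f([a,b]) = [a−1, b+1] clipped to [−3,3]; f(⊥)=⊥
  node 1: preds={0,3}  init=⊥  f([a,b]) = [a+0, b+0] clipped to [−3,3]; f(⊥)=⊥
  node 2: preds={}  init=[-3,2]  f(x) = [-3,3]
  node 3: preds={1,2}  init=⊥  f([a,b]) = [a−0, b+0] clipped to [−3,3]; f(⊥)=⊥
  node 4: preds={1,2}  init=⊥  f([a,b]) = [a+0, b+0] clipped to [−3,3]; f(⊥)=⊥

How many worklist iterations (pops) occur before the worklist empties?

7

Worklist (7 pops):
  #1 pop 0: in=[-3,2] → [-3,3] (was ⊥); enqueue []
  #2 pop 1: in=[-3,3] → [-3,3] (was ⊥); enqueue []
  #3 pop 2: in=⊥ → [-3,3] (was [-3,2]); enqueue [0]
  #4 pop 3: in=[-3,3] → [-3,3] (was ⊥); enqueue [1]
  #5 pop 4: in=[-3,3] → [-3,3] (was ⊥); enqueue []
  #6 pop 0: in=[-3,3] → [-3,3] (no change)
  #7 pop 1: in=[-3,3] → [-3,3] (no change)

Fixpoint:
  val[0] = [-3,3]
  val[1] = [-3,3]
  val[2] = [-3,3]
  val[3] = [-3,3]
  val[4] = [-3,3]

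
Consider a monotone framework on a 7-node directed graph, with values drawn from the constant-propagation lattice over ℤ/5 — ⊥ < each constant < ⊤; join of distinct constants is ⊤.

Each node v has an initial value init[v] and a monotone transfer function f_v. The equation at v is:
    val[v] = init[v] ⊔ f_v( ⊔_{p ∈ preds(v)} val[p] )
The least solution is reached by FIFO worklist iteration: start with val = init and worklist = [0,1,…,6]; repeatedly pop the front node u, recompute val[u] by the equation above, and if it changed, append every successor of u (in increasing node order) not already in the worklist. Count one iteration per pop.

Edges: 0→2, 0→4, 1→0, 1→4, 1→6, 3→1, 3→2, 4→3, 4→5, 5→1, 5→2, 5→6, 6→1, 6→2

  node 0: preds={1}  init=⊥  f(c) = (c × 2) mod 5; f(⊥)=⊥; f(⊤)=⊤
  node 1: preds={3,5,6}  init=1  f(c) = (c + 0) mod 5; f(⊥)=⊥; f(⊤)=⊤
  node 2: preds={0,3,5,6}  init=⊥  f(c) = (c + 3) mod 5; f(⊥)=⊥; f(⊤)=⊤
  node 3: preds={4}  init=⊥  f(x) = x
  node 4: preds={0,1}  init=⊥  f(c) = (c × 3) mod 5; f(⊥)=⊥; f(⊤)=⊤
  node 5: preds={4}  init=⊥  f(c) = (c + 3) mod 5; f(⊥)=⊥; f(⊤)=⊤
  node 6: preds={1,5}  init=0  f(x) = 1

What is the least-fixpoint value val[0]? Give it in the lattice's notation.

⊤

Trace (12 dequeues):
  [1] u=0 | in 1 | out 2 | prev ⊥ | push {}
  [2] u=1 | in 0 | out ⊤ | prev 1 | push {0}
  [3] u=2 | in ⊤ | out ⊤ | prev ⊥ | push {}
  [4] u=3 | in ⊥ | out ⊥ | ==
  [5] u=4 | in ⊤ | out ⊤ | prev ⊥ | push {3}
  [6] u=5 | in ⊤ | out ⊤ | prev ⊥ | push {1,2}
  [7] u=6 | in ⊤ | out ⊤ | prev 0 | push {}
  [8] u=0 | in ⊤ | out ⊤ | prev 2 | push {4}
  [9] u=3 | in ⊤ | out ⊤ | prev ⊥ | push {}
  [10] u=1 | in ⊤ | out ⊤ | ==
  [11] u=2 | in ⊤ | out ⊤ | ==
  [12] u=4 | in ⊤ | out ⊤ | ==

Converged values:
  [0] ⊤
  [1] ⊤
  [2] ⊤
  [3] ⊤
  [4] ⊤
  [5] ⊤
  [6] ⊤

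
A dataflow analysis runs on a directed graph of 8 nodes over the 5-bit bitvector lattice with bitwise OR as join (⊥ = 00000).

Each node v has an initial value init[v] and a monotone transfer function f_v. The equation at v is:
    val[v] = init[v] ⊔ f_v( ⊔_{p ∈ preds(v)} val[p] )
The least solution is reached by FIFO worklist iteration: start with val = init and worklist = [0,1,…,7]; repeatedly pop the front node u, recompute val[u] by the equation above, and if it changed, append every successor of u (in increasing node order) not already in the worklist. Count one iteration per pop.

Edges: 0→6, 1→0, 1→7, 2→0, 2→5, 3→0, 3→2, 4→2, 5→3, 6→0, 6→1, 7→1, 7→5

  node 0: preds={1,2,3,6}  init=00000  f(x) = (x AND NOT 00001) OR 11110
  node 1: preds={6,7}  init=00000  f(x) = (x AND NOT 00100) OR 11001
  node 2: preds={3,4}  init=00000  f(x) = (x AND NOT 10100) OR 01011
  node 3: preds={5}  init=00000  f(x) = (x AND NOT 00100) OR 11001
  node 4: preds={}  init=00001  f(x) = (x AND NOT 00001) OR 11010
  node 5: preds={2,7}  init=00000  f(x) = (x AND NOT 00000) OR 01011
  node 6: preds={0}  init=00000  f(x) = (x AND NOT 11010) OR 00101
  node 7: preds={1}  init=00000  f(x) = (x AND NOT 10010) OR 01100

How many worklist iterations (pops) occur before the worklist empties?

16

Trace (16 dequeues):
  [1] u=0 | in 00000 | out 11110 | prev 00000 | push {}
  [2] u=1 | in 00000 | out 11001 | prev 00000 | push {0}
  [3] u=2 | in 00001 | out 01011 | prev 00000 | push {}
  [4] u=3 | in 00000 | out 11001 | prev 00000 | push {2}
  [5] u=4 | in 00000 | out 11011 | prev 00001 | push {}
  [6] u=5 | in 01011 | out 01011 | prev 00000 | push {3}
  [7] u=6 | in 11110 | out 00101 | prev 00000 | push {1}
  [8] u=7 | in 11001 | out 01101 | prev 00000 | push {5}
  [9] u=0 | in 11111 | out 11110 | ==
  [10] u=2 | in 11011 | out 01011 | ==
  [11] u=3 | in 01011 | out 11011 | prev 11001 | push {0,2}
  [12] u=1 | in 01101 | out 11001 | ==
  [13] u=5 | in 01111 | out 01111 | prev 01011 | push {3}
  [14] u=0 | in 11111 | out 11110 | ==
  [15] u=2 | in 11011 | out 01011 | ==
  [16] u=3 | in 01111 | out 11011 | ==

Converged values:
  [0] 11110
  [1] 11001
  [2] 01011
  [3] 11011
  [4] 11011
  [5] 01111
  [6] 00101
  [7] 01101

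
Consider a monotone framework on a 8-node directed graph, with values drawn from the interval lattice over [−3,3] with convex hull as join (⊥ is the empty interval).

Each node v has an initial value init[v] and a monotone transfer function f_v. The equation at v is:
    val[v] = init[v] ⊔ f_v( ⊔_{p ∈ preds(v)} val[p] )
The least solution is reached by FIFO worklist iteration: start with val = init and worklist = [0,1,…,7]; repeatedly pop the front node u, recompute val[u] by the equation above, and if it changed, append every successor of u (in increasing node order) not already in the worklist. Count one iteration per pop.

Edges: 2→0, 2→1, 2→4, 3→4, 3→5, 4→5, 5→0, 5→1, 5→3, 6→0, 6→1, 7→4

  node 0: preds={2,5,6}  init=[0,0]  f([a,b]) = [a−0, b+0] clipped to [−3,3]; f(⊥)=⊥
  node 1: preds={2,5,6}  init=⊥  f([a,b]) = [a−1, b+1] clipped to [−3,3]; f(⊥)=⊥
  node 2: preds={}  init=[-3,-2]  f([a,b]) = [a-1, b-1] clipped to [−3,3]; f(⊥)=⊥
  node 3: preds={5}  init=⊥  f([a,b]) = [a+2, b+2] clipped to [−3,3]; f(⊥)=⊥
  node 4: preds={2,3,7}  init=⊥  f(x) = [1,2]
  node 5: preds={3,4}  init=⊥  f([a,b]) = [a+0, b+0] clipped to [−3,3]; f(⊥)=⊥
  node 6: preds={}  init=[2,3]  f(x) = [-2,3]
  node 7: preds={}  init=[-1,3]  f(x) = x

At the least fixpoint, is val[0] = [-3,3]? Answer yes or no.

Trace (16 dequeues):
  [1] u=0 | in [-3,3] | out [-3,3] | prev [0,0] | push {}
  [2] u=1 | in [-3,3] | out [-3,3] | prev ⊥ | push {}
  [3] u=2 | in ⊥ | out [-3,-2] | ==
  [4] u=3 | in ⊥ | out ⊥ | ==
  [5] u=4 | in [-3,3] | out [1,2] | prev ⊥ | push {}
  [6] u=5 | in [1,2] | out [1,2] | prev ⊥ | push {0,1,3}
  [7] u=6 | in ⊥ | out [-2,3] | prev [2,3] | push {}
  [8] u=7 | in ⊥ | out [-1,3] | ==
  [9] u=0 | in [-3,3] | out [-3,3] | ==
  [10] u=1 | in [-3,3] | out [-3,3] | ==
  [11] u=3 | in [1,2] | out [3,3] | prev ⊥ | push {4,5}
  [12] u=4 | in [-3,3] | out [1,2] | ==
  [13] u=5 | in [1,3] | out [1,3] | prev [1,2] | push {0,1,3}
  [14] u=0 | in [-3,3] | out [-3,3] | ==
  [15] u=1 | in [-3,3] | out [-3,3] | ==
  [16] u=3 | in [1,3] | out [3,3] | ==

Converged values:
  [0] [-3,3]
  [1] [-3,3]
  [2] [-3,-2]
  [3] [3,3]
  [4] [1,2]
  [5] [1,3]
  [6] [-2,3]
  [7] [-1,3]

yes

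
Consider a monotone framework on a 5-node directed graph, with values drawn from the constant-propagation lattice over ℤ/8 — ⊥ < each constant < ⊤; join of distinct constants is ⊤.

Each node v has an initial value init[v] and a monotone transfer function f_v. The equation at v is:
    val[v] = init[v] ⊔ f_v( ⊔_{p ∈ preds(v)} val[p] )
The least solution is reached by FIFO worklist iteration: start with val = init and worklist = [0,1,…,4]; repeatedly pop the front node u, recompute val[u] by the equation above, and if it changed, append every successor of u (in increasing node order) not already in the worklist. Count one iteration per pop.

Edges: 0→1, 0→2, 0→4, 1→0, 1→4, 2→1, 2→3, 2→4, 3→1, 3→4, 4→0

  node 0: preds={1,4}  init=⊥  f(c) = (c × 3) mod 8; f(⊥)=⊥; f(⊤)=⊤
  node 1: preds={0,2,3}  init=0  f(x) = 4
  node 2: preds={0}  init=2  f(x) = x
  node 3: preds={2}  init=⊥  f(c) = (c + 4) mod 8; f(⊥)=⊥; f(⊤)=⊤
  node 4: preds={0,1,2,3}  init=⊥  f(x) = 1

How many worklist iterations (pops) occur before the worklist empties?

Worklist (9 pops):
  #1 pop 0: in=0 → 0 (was ⊥); enqueue []
  #2 pop 1: in=⊤ → ⊤ (was 0); enqueue [0]
  #3 pop 2: in=0 → ⊤ (was 2); enqueue [1]
  #4 pop 3: in=⊤ → ⊤ (was ⊥); enqueue []
  #5 pop 4: in=⊤ → 1 (was ⊥); enqueue []
  #6 pop 0: in=⊤ → ⊤ (was 0); enqueue [2,4]
  #7 pop 1: in=⊤ → ⊤ (no change)
  #8 pop 2: in=⊤ → ⊤ (no change)
  #9 pop 4: in=⊤ → 1 (no change)

Fixpoint:
  val[0] = ⊤
  val[1] = ⊤
  val[2] = ⊤
  val[3] = ⊤
  val[4] = 1

9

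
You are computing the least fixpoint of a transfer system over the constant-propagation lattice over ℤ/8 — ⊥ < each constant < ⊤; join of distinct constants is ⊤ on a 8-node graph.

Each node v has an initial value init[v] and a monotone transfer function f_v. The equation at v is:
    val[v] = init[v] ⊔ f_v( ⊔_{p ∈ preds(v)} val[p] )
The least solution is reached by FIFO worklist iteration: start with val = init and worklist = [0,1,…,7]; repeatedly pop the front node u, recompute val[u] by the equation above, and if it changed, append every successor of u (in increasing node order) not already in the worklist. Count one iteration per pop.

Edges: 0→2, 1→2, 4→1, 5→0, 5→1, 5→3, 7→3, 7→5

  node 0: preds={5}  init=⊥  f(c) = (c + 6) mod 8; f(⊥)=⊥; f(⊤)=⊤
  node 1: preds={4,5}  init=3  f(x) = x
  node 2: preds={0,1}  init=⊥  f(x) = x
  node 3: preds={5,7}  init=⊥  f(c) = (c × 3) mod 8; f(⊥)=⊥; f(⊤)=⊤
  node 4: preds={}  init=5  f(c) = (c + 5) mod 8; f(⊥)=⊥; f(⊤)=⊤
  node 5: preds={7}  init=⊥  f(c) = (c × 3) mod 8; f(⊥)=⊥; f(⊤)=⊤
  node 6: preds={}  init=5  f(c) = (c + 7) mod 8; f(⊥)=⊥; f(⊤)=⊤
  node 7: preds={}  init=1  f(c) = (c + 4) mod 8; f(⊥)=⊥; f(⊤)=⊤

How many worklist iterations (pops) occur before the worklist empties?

12

Iteration log — 12 steps:
  step 1. node 0  ⊔preds=⊥  new=⊥  stable
  step 2. node 1  ⊔preds=5  new=⊤  old=3  +wl: 
  step 3. node 2  ⊔preds=⊤  new=⊤  old=⊥  +wl: 
  step 4. node 3  ⊔preds=1  new=3  old=⊥  +wl: 
  step 5. node 4  ⊔preds=⊥  new=5  stable
  step 6. node 5  ⊔preds=1  new=3  old=⊥  +wl: 0,1,3
  step 7. node 6  ⊔preds=⊥  new=5  stable
  step 8. node 7  ⊔preds=⊥  new=1  stable
  step 9. node 0  ⊔preds=3  new=1  old=⊥  +wl: 2
  step 10. node 1  ⊔preds=⊤  new=⊤  stable
  step 11. node 3  ⊔preds=⊤  new=⊤  old=3  +wl: 
  step 12. node 2  ⊔preds=⊤  new=⊤  stable

Least fixpoint reached:
  node 0: 1
  node 1: ⊤
  node 2: ⊤
  node 3: ⊤
  node 4: 5
  node 5: 3
  node 6: 5
  node 7: 1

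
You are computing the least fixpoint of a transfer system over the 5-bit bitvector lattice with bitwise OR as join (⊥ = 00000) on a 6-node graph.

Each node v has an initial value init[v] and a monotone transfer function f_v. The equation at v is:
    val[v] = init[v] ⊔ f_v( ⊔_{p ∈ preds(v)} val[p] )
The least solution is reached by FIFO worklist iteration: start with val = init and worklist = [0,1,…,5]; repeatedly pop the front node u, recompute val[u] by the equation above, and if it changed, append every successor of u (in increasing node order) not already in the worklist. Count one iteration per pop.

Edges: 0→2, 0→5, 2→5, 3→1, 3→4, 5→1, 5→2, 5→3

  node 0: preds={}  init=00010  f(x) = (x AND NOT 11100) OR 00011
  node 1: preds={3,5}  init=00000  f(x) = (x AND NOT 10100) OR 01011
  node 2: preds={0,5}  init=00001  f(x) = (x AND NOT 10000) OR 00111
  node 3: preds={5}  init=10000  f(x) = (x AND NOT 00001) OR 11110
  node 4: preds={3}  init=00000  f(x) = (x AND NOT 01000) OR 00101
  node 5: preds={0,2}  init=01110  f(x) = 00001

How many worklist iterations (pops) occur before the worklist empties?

9

Worklist (9 pops):
  #1 pop 0: in=00000 → 00011 (was 00010); enqueue []
  #2 pop 1: in=11110 → 01011 (was 00000); enqueue []
  #3 pop 2: in=01111 → 01111 (was 00001); enqueue []
  #4 pop 3: in=01110 → 11110 (was 10000); enqueue [1]
  #5 pop 4: in=11110 → 10111 (was 00000); enqueue []
  #6 pop 5: in=01111 → 01111 (was 01110); enqueue [2,3]
  #7 pop 1: in=11111 → 01011 (no change)
  #8 pop 2: in=01111 → 01111 (no change)
  #9 pop 3: in=01111 → 11110 (no change)

Fixpoint:
  val[0] = 00011
  val[1] = 01011
  val[2] = 01111
  val[3] = 11110
  val[4] = 10111
  val[5] = 01111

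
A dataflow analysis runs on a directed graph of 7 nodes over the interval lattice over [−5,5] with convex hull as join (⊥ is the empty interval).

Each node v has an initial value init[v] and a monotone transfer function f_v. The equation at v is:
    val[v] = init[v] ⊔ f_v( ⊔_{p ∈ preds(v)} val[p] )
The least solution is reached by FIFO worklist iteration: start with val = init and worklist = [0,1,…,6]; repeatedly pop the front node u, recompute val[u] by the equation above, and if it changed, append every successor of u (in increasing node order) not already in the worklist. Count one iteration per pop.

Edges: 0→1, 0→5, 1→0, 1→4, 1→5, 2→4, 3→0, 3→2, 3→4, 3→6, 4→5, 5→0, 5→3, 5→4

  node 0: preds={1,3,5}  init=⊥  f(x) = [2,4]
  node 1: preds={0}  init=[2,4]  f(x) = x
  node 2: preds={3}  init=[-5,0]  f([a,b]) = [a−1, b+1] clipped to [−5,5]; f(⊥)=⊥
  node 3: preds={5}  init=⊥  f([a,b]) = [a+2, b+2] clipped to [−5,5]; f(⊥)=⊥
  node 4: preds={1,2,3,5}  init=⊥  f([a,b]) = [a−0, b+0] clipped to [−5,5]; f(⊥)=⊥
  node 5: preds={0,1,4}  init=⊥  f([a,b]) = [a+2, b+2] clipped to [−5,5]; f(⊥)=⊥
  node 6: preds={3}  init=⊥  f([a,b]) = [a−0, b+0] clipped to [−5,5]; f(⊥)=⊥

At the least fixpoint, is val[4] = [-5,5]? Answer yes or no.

Trace (15 dequeues):
  [1] u=0 | in [2,4] | out [2,4] | prev ⊥ | push {}
  [2] u=1 | in [2,4] | out [2,4] | ==
  [3] u=2 | in ⊥ | out [-5,0] | ==
  [4] u=3 | in ⊥ | out ⊥ | ==
  [5] u=4 | in [-5,4] | out [-5,4] | prev ⊥ | push {}
  [6] u=5 | in [-5,4] | out [-3,5] | prev ⊥ | push {0,3,4}
  [7] u=6 | in ⊥ | out ⊥ | ==
  [8] u=0 | in [-3,5] | out [2,4] | ==
  [9] u=3 | in [-3,5] | out [-1,5] | prev ⊥ | push {0,2,6}
  [10] u=4 | in [-5,5] | out [-5,5] | prev [-5,4] | push {5}
  [11] u=0 | in [-3,5] | out [2,4] | ==
  [12] u=2 | in [-1,5] | out [-5,5] | prev [-5,0] | push {4}
  [13] u=6 | in [-1,5] | out [-1,5] | prev ⊥ | push {}
  [14] u=5 | in [-5,5] | out [-3,5] | ==
  [15] u=4 | in [-5,5] | out [-5,5] | ==

Converged values:
  [0] [2,4]
  [1] [2,4]
  [2] [-5,5]
  [3] [-1,5]
  [4] [-5,5]
  [5] [-3,5]
  [6] [-1,5]

yes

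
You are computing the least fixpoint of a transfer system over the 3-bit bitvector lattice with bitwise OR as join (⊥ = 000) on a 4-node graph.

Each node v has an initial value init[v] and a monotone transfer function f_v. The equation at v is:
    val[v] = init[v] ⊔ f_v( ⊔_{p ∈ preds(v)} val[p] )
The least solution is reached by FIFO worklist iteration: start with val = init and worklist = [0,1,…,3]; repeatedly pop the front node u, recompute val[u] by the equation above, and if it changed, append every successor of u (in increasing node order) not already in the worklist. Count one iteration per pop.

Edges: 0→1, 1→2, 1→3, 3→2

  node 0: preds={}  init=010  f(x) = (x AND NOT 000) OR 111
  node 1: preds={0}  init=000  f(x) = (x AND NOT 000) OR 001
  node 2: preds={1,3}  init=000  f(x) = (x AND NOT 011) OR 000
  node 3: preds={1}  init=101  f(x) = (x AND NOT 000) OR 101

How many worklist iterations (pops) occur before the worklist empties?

5

Worklist (5 pops):
  #1 pop 0: in=000 → 111 (was 010); enqueue []
  #2 pop 1: in=111 → 111 (was 000); enqueue []
  #3 pop 2: in=111 → 100 (was 000); enqueue []
  #4 pop 3: in=111 → 111 (was 101); enqueue [2]
  #5 pop 2: in=111 → 100 (no change)

Fixpoint:
  val[0] = 111
  val[1] = 111
  val[2] = 100
  val[3] = 111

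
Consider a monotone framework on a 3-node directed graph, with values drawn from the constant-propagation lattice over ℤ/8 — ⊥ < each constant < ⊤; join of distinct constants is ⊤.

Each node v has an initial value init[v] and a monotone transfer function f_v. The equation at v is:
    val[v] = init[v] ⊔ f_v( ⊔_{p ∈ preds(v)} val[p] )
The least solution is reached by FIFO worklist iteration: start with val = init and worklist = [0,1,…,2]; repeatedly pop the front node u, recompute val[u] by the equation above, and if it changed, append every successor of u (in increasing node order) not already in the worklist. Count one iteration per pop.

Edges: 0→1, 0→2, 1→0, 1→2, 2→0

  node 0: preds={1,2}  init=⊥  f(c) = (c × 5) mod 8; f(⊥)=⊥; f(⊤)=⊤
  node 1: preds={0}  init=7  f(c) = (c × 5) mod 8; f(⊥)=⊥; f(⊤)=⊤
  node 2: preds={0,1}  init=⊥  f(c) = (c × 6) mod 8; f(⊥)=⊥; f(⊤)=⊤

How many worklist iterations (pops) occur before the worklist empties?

Worklist (7 pops):
  #1 pop 0: in=7 → 3 (was ⊥); enqueue []
  #2 pop 1: in=3 → 7 (no change)
  #3 pop 2: in=⊤ → ⊤ (was ⊥); enqueue [0]
  #4 pop 0: in=⊤ → ⊤ (was 3); enqueue [1,2]
  #5 pop 1: in=⊤ → ⊤ (was 7); enqueue [0]
  #6 pop 2: in=⊤ → ⊤ (no change)
  #7 pop 0: in=⊤ → ⊤ (no change)

Fixpoint:
  val[0] = ⊤
  val[1] = ⊤
  val[2] = ⊤

7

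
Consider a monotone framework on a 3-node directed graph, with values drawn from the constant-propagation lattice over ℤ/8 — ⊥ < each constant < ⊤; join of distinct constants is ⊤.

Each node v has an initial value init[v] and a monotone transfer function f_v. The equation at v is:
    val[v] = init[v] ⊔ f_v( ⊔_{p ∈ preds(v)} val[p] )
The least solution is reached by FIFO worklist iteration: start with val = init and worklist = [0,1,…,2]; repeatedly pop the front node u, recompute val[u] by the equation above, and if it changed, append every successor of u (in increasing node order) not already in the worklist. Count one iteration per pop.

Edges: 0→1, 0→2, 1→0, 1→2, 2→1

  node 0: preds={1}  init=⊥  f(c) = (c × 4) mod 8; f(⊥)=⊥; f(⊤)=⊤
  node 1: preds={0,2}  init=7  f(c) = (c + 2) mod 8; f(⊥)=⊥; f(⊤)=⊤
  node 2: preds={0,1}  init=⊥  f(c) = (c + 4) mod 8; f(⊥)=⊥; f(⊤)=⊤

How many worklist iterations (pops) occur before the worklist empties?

6

Trace (6 dequeues):
  [1] u=0 | in 7 | out 4 | prev ⊥ | push {}
  [2] u=1 | in 4 | out ⊤ | prev 7 | push {0}
  [3] u=2 | in ⊤ | out ⊤ | prev ⊥ | push {1}
  [4] u=0 | in ⊤ | out ⊤ | prev 4 | push {2}
  [5] u=1 | in ⊤ | out ⊤ | ==
  [6] u=2 | in ⊤ | out ⊤ | ==

Converged values:
  [0] ⊤
  [1] ⊤
  [2] ⊤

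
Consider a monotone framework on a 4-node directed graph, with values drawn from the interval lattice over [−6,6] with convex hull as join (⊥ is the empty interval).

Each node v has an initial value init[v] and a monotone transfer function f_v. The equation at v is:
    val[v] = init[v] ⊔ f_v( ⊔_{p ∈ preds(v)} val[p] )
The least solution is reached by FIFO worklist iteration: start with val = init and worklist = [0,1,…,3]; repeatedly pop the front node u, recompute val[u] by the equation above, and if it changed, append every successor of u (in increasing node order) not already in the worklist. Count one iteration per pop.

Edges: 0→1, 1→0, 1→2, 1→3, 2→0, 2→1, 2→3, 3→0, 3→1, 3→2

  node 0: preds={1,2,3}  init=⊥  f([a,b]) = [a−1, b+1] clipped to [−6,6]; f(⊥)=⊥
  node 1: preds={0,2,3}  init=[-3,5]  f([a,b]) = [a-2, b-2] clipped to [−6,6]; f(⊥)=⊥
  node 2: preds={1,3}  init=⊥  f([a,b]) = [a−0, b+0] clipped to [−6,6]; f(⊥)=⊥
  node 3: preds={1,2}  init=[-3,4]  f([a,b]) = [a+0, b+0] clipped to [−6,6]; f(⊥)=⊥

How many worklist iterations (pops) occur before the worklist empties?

Trace (7 dequeues):
  [1] u=0 | in [-3,5] | out [-4,6] | prev ⊥ | push {}
  [2] u=1 | in [-4,6] | out [-6,5] | prev [-3,5] | push {0}
  [3] u=2 | in [-6,5] | out [-6,5] | prev ⊥ | push {1}
  [4] u=3 | in [-6,5] | out [-6,5] | prev [-3,4] | push {2}
  [5] u=0 | in [-6,5] | out [-6,6] | prev [-4,6] | push {}
  [6] u=1 | in [-6,6] | out [-6,5] | ==
  [7] u=2 | in [-6,5] | out [-6,5] | ==

Converged values:
  [0] [-6,6]
  [1] [-6,5]
  [2] [-6,5]
  [3] [-6,5]

7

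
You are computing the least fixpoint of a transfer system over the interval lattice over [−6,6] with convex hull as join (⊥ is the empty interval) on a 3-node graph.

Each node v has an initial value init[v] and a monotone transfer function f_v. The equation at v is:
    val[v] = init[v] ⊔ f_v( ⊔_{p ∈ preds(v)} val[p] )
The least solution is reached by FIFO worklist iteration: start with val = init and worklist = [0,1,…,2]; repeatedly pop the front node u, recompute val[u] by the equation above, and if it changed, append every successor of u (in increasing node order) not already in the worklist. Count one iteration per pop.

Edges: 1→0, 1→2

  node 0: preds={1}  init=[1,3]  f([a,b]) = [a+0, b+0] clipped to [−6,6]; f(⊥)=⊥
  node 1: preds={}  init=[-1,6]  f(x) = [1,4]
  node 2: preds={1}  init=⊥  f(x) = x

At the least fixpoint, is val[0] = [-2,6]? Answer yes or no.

no

Worklist (3 pops):
  #1 pop 0: in=[-1,6] → [-1,6] (was [1,3]); enqueue []
  #2 pop 1: in=⊥ → [-1,6] (no change)
  #3 pop 2: in=[-1,6] → [-1,6] (was ⊥); enqueue []

Fixpoint:
  val[0] = [-1,6]
  val[1] = [-1,6]
  val[2] = [-1,6]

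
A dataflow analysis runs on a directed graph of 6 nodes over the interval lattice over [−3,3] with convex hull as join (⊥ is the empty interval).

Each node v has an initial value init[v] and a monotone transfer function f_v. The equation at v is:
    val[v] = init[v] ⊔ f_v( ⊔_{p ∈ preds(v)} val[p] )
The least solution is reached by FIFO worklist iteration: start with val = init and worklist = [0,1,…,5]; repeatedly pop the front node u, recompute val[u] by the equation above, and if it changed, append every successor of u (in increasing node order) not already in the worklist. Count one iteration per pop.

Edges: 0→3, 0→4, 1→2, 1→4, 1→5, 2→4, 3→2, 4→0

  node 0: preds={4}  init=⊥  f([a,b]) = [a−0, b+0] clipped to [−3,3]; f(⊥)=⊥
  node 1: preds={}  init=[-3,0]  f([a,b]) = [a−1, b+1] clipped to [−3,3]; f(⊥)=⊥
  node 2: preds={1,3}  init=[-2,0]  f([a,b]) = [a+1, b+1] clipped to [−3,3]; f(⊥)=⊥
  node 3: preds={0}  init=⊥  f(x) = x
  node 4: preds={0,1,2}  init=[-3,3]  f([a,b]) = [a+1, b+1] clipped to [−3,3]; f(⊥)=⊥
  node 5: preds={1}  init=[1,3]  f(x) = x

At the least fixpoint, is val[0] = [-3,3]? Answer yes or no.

Worklist (8 pops):
  #1 pop 0: in=[-3,3] → [-3,3] (was ⊥); enqueue []
  #2 pop 1: in=⊥ → [-3,0] (no change)
  #3 pop 2: in=[-3,0] → [-2,1] (was [-2,0]); enqueue []
  #4 pop 3: in=[-3,3] → [-3,3] (was ⊥); enqueue [2]
  #5 pop 4: in=[-3,3] → [-3,3] (no change)
  #6 pop 5: in=[-3,0] → [-3,3] (was [1,3]); enqueue []
  #7 pop 2: in=[-3,3] → [-2,3] (was [-2,1]); enqueue [4]
  #8 pop 4: in=[-3,3] → [-3,3] (no change)

Fixpoint:
  val[0] = [-3,3]
  val[1] = [-3,0]
  val[2] = [-2,3]
  val[3] = [-3,3]
  val[4] = [-3,3]
  val[5] = [-3,3]

yes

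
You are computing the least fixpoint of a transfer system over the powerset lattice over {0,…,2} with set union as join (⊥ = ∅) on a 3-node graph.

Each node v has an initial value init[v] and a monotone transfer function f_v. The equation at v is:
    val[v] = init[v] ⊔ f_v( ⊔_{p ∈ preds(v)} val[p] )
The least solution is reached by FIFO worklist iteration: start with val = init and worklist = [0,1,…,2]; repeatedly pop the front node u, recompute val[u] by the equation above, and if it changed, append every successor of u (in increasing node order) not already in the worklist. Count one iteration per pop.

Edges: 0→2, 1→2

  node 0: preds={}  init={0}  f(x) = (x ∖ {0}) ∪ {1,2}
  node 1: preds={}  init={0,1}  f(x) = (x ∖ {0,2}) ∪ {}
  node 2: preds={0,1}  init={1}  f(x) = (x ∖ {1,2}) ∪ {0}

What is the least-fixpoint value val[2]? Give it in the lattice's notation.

{0,1}

Trace (3 dequeues):
  [1] u=0 | in {} | out {0,1,2} | prev {0} | push {}
  [2] u=1 | in {} | out {0,1} | ==
  [3] u=2 | in {0,1,2} | out {0,1} | prev {1} | push {}

Converged values:
  [0] {0,1,2}
  [1] {0,1}
  [2] {0,1}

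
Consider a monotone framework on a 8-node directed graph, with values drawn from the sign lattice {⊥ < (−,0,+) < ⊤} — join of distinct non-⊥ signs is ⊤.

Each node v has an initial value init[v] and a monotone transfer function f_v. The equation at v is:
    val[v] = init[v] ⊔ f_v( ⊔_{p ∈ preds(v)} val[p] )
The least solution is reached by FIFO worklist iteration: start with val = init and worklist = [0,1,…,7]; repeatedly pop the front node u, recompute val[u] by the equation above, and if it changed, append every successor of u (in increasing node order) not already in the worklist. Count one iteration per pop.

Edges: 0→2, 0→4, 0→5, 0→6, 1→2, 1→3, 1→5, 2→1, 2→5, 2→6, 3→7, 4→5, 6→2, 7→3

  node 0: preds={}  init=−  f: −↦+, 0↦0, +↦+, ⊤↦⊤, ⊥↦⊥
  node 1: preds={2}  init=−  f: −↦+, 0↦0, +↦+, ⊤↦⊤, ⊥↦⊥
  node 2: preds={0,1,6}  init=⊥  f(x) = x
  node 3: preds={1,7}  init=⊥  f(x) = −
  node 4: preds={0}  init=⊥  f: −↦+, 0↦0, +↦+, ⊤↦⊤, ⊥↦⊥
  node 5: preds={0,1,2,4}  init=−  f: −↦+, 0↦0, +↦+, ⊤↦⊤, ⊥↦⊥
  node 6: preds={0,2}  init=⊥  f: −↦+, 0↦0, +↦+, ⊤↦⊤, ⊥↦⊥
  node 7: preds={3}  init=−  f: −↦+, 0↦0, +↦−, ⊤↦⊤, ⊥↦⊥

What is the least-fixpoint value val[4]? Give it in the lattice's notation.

+

Worklist (15 pops):
  #1 pop 0: in=⊥ → − (no change)
  #2 pop 1: in=⊥ → − (no change)
  #3 pop 2: in=− → − (was ⊥); enqueue [1]
  #4 pop 3: in=− → − (was ⊥); enqueue []
  #5 pop 4: in=− → + (was ⊥); enqueue []
  #6 pop 5: in=⊤ → ⊤ (was −); enqueue []
  #7 pop 6: in=− → + (was ⊥); enqueue [2]
  #8 pop 7: in=− → ⊤ (was −); enqueue [3]
  #9 pop 1: in=− → ⊤ (was −); enqueue [5]
  #10 pop 2: in=⊤ → ⊤ (was −); enqueue [1,6]
  #11 pop 3: in=⊤ → − (no change)
  #12 pop 5: in=⊤ → ⊤ (no change)
  #13 pop 1: in=⊤ → ⊤ (no change)
  #14 pop 6: in=⊤ → ⊤ (was +); enqueue [2]
  #15 pop 2: in=⊤ → ⊤ (no change)

Fixpoint:
  val[0] = −
  val[1] = ⊤
  val[2] = ⊤
  val[3] = −
  val[4] = +
  val[5] = ⊤
  val[6] = ⊤
  val[7] = ⊤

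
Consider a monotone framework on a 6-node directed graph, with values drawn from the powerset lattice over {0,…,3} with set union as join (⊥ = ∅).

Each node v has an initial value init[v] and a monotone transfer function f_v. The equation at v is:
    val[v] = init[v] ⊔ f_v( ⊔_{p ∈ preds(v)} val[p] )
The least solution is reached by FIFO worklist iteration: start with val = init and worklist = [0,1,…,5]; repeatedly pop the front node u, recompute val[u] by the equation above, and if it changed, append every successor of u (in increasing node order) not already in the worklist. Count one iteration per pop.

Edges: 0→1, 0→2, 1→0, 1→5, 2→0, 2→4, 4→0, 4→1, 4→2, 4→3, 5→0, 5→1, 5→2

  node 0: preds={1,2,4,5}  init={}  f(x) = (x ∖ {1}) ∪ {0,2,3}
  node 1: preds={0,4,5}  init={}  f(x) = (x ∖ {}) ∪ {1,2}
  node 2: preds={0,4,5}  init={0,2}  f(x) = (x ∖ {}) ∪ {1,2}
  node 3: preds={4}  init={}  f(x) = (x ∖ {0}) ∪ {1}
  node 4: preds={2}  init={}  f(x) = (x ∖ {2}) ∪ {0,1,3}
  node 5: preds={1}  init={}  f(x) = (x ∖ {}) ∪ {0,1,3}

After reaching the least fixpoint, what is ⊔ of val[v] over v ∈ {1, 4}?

{0,1,2,3}

Iteration log — 10 steps:
  step 1. node 0  ⊔preds={0,2}  new={0,2,3}  old={}  +wl: 
  step 2. node 1  ⊔preds={0,2,3}  new={0,1,2,3}  old={}  +wl: 0
  step 3. node 2  ⊔preds={0,2,3}  new={0,1,2,3}  old={0,2}  +wl: 
  step 4. node 3  ⊔preds={}  new={1}  old={}  +wl: 
  step 5. node 4  ⊔preds={0,1,2,3}  new={0,1,3}  old={}  +wl: 1,2,3
  step 6. node 5  ⊔preds={0,1,2,3}  new={0,1,2,3}  old={}  +wl: 
  step 7. node 0  ⊔preds={0,1,2,3}  new={0,2,3}  stable
  step 8. node 1  ⊔preds={0,1,2,3}  new={0,1,2,3}  stable
  step 9. node 2  ⊔preds={0,1,2,3}  new={0,1,2,3}  stable
  step 10. node 3  ⊔preds={0,1,3}  new={1,3}  old={1}  +wl: 

Least fixpoint reached:
  node 0: {0,2,3}
  node 1: {0,1,2,3}
  node 2: {0,1,2,3}
  node 3: {1,3}
  node 4: {0,1,3}
  node 5: {0,1,2,3}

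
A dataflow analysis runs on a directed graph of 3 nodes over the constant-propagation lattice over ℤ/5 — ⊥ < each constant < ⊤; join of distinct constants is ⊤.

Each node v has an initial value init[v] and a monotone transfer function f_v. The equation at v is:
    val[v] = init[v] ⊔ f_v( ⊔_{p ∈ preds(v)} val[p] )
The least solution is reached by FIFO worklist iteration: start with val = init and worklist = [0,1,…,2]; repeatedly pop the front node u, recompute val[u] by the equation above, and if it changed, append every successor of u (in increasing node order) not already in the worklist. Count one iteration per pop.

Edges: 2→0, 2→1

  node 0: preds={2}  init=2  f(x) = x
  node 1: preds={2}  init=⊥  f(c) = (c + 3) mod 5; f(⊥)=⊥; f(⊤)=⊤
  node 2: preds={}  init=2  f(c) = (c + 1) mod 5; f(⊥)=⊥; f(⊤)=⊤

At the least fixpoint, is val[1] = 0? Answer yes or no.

Trace (3 dequeues):
  [1] u=0 | in 2 | out 2 | ==
  [2] u=1 | in 2 | out 0 | prev ⊥ | push {}
  [3] u=2 | in ⊥ | out 2 | ==

Converged values:
  [0] 2
  [1] 0
  [2] 2

yes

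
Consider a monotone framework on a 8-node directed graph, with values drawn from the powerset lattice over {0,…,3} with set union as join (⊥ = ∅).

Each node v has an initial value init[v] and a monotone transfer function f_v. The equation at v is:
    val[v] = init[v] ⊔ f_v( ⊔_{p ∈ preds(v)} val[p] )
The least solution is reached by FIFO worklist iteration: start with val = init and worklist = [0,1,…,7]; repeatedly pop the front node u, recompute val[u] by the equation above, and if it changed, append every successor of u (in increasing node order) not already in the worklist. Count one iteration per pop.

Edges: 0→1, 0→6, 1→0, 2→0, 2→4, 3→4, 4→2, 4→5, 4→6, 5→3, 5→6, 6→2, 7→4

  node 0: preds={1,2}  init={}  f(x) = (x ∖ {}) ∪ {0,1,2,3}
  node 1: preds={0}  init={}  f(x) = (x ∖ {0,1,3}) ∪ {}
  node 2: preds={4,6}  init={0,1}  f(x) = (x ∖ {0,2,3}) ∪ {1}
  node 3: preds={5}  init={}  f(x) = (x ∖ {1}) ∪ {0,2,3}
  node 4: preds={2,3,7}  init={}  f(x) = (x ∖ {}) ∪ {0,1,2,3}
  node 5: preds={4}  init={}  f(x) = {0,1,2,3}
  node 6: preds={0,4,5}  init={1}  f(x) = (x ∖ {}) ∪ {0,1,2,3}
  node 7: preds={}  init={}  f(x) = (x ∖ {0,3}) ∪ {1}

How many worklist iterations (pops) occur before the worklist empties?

Iteration log — 12 steps:
  step 1. node 0  ⊔preds={0,1}  new={0,1,2,3}  old={}  +wl: 
  step 2. node 1  ⊔preds={0,1,2,3}  new={2}  old={}  +wl: 0
  step 3. node 2  ⊔preds={1}  new={0,1}  stable
  step 4. node 3  ⊔preds={}  new={0,2,3}  old={}  +wl: 
  step 5. node 4  ⊔preds={0,1,2,3}  new={0,1,2,3}  old={}  +wl: 2
  step 6. node 5  ⊔preds={0,1,2,3}  new={0,1,2,3}  old={}  +wl: 3
  step 7. node 6  ⊔preds={0,1,2,3}  new={0,1,2,3}  old={1}  +wl: 
  step 8. node 7  ⊔preds={}  new={1}  old={}  +wl: 4
  step 9. node 0  ⊔preds={0,1,2}  new={0,1,2,3}  stable
  step 10. node 2  ⊔preds={0,1,2,3}  new={0,1}  stable
  step 11. node 3  ⊔preds={0,1,2,3}  new={0,2,3}  stable
  step 12. node 4  ⊔preds={0,1,2,3}  new={0,1,2,3}  stable

Least fixpoint reached:
  node 0: {0,1,2,3}
  node 1: {2}
  node 2: {0,1}
  node 3: {0,2,3}
  node 4: {0,1,2,3}
  node 5: {0,1,2,3}
  node 6: {0,1,2,3}
  node 7: {1}

12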